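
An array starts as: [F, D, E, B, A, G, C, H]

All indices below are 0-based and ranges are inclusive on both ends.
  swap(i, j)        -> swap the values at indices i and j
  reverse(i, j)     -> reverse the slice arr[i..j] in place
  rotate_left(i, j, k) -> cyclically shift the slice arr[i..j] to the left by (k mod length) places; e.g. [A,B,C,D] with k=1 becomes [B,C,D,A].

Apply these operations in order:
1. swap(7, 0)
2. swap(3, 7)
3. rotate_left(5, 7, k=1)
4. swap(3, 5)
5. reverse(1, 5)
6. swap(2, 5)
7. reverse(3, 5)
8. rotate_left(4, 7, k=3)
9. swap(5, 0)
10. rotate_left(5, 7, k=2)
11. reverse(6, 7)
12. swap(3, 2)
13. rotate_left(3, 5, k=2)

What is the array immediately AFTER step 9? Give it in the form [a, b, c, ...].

Answer: [E, F, D, A, G, H, C, B]

Derivation:
After 1 (swap(7, 0)): [H, D, E, B, A, G, C, F]
After 2 (swap(3, 7)): [H, D, E, F, A, G, C, B]
After 3 (rotate_left(5, 7, k=1)): [H, D, E, F, A, C, B, G]
After 4 (swap(3, 5)): [H, D, E, C, A, F, B, G]
After 5 (reverse(1, 5)): [H, F, A, C, E, D, B, G]
After 6 (swap(2, 5)): [H, F, D, C, E, A, B, G]
After 7 (reverse(3, 5)): [H, F, D, A, E, C, B, G]
After 8 (rotate_left(4, 7, k=3)): [H, F, D, A, G, E, C, B]
After 9 (swap(5, 0)): [E, F, D, A, G, H, C, B]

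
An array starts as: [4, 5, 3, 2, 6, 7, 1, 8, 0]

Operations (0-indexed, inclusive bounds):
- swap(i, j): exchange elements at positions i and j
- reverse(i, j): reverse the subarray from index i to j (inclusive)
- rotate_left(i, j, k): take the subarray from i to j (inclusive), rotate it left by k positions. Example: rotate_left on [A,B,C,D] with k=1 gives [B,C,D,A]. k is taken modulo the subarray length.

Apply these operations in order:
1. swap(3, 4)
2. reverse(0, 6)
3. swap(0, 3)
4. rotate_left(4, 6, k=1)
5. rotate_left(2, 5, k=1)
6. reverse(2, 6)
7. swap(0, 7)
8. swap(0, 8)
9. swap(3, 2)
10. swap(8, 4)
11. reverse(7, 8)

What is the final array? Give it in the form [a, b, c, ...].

After 1 (swap(3, 4)): [4, 5, 3, 6, 2, 7, 1, 8, 0]
After 2 (reverse(0, 6)): [1, 7, 2, 6, 3, 5, 4, 8, 0]
After 3 (swap(0, 3)): [6, 7, 2, 1, 3, 5, 4, 8, 0]
After 4 (rotate_left(4, 6, k=1)): [6, 7, 2, 1, 5, 4, 3, 8, 0]
After 5 (rotate_left(2, 5, k=1)): [6, 7, 1, 5, 4, 2, 3, 8, 0]
After 6 (reverse(2, 6)): [6, 7, 3, 2, 4, 5, 1, 8, 0]
After 7 (swap(0, 7)): [8, 7, 3, 2, 4, 5, 1, 6, 0]
After 8 (swap(0, 8)): [0, 7, 3, 2, 4, 5, 1, 6, 8]
After 9 (swap(3, 2)): [0, 7, 2, 3, 4, 5, 1, 6, 8]
After 10 (swap(8, 4)): [0, 7, 2, 3, 8, 5, 1, 6, 4]
After 11 (reverse(7, 8)): [0, 7, 2, 3, 8, 5, 1, 4, 6]

Answer: [0, 7, 2, 3, 8, 5, 1, 4, 6]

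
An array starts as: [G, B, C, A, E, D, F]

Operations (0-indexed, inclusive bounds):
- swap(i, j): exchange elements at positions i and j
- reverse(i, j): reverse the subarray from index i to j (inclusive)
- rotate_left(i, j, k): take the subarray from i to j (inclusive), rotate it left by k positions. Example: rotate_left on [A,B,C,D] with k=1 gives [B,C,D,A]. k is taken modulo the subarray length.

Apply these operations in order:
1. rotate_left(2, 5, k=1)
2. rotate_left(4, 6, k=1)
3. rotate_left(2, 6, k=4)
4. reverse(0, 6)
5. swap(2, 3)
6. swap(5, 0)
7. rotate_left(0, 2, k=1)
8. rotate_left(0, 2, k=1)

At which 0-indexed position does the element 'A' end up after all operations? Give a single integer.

Answer: 0

Derivation:
After 1 (rotate_left(2, 5, k=1)): [G, B, A, E, D, C, F]
After 2 (rotate_left(4, 6, k=1)): [G, B, A, E, C, F, D]
After 3 (rotate_left(2, 6, k=4)): [G, B, D, A, E, C, F]
After 4 (reverse(0, 6)): [F, C, E, A, D, B, G]
After 5 (swap(2, 3)): [F, C, A, E, D, B, G]
After 6 (swap(5, 0)): [B, C, A, E, D, F, G]
After 7 (rotate_left(0, 2, k=1)): [C, A, B, E, D, F, G]
After 8 (rotate_left(0, 2, k=1)): [A, B, C, E, D, F, G]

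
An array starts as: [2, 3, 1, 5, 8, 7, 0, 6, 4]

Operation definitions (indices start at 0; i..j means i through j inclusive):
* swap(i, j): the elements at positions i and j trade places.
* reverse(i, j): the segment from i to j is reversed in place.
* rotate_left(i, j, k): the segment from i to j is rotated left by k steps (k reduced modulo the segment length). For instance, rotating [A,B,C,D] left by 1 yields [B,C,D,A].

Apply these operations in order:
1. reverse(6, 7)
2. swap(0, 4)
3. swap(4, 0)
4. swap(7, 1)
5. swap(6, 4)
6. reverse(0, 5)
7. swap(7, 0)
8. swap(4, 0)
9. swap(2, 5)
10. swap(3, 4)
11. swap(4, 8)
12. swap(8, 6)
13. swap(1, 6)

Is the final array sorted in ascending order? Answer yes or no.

After 1 (reverse(6, 7)): [2, 3, 1, 5, 8, 7, 6, 0, 4]
After 2 (swap(0, 4)): [8, 3, 1, 5, 2, 7, 6, 0, 4]
After 3 (swap(4, 0)): [2, 3, 1, 5, 8, 7, 6, 0, 4]
After 4 (swap(7, 1)): [2, 0, 1, 5, 8, 7, 6, 3, 4]
After 5 (swap(6, 4)): [2, 0, 1, 5, 6, 7, 8, 3, 4]
After 6 (reverse(0, 5)): [7, 6, 5, 1, 0, 2, 8, 3, 4]
After 7 (swap(7, 0)): [3, 6, 5, 1, 0, 2, 8, 7, 4]
After 8 (swap(4, 0)): [0, 6, 5, 1, 3, 2, 8, 7, 4]
After 9 (swap(2, 5)): [0, 6, 2, 1, 3, 5, 8, 7, 4]
After 10 (swap(3, 4)): [0, 6, 2, 3, 1, 5, 8, 7, 4]
After 11 (swap(4, 8)): [0, 6, 2, 3, 4, 5, 8, 7, 1]
After 12 (swap(8, 6)): [0, 6, 2, 3, 4, 5, 1, 7, 8]
After 13 (swap(1, 6)): [0, 1, 2, 3, 4, 5, 6, 7, 8]

Answer: yes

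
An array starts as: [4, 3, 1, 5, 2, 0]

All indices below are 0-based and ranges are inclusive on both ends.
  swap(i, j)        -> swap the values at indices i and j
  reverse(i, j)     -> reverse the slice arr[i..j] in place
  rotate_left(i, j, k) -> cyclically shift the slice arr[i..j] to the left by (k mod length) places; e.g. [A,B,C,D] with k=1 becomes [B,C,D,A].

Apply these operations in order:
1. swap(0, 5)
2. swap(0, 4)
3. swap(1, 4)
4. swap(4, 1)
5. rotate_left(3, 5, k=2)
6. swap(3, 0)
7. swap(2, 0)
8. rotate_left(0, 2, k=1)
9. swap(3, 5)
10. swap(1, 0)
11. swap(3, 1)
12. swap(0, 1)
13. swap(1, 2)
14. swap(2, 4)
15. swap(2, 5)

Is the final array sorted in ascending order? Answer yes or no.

After 1 (swap(0, 5)): [0, 3, 1, 5, 2, 4]
After 2 (swap(0, 4)): [2, 3, 1, 5, 0, 4]
After 3 (swap(1, 4)): [2, 0, 1, 5, 3, 4]
After 4 (swap(4, 1)): [2, 3, 1, 5, 0, 4]
After 5 (rotate_left(3, 5, k=2)): [2, 3, 1, 4, 5, 0]
After 6 (swap(3, 0)): [4, 3, 1, 2, 5, 0]
After 7 (swap(2, 0)): [1, 3, 4, 2, 5, 0]
After 8 (rotate_left(0, 2, k=1)): [3, 4, 1, 2, 5, 0]
After 9 (swap(3, 5)): [3, 4, 1, 0, 5, 2]
After 10 (swap(1, 0)): [4, 3, 1, 0, 5, 2]
After 11 (swap(3, 1)): [4, 0, 1, 3, 5, 2]
After 12 (swap(0, 1)): [0, 4, 1, 3, 5, 2]
After 13 (swap(1, 2)): [0, 1, 4, 3, 5, 2]
After 14 (swap(2, 4)): [0, 1, 5, 3, 4, 2]
After 15 (swap(2, 5)): [0, 1, 2, 3, 4, 5]

Answer: yes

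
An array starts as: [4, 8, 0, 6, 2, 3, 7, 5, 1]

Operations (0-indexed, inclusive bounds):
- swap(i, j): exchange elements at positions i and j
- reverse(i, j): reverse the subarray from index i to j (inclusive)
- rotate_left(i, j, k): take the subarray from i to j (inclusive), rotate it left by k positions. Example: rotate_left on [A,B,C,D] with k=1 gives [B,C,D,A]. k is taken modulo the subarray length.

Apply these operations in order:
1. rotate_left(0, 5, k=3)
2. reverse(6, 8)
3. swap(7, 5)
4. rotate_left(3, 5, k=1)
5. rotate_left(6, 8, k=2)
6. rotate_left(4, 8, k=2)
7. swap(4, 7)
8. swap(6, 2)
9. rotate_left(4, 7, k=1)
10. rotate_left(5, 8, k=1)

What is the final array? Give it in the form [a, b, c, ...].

After 1 (rotate_left(0, 5, k=3)): [6, 2, 3, 4, 8, 0, 7, 5, 1]
After 2 (reverse(6, 8)): [6, 2, 3, 4, 8, 0, 1, 5, 7]
After 3 (swap(7, 5)): [6, 2, 3, 4, 8, 5, 1, 0, 7]
After 4 (rotate_left(3, 5, k=1)): [6, 2, 3, 8, 5, 4, 1, 0, 7]
After 5 (rotate_left(6, 8, k=2)): [6, 2, 3, 8, 5, 4, 7, 1, 0]
After 6 (rotate_left(4, 8, k=2)): [6, 2, 3, 8, 7, 1, 0, 5, 4]
After 7 (swap(4, 7)): [6, 2, 3, 8, 5, 1, 0, 7, 4]
After 8 (swap(6, 2)): [6, 2, 0, 8, 5, 1, 3, 7, 4]
After 9 (rotate_left(4, 7, k=1)): [6, 2, 0, 8, 1, 3, 7, 5, 4]
After 10 (rotate_left(5, 8, k=1)): [6, 2, 0, 8, 1, 7, 5, 4, 3]

Answer: [6, 2, 0, 8, 1, 7, 5, 4, 3]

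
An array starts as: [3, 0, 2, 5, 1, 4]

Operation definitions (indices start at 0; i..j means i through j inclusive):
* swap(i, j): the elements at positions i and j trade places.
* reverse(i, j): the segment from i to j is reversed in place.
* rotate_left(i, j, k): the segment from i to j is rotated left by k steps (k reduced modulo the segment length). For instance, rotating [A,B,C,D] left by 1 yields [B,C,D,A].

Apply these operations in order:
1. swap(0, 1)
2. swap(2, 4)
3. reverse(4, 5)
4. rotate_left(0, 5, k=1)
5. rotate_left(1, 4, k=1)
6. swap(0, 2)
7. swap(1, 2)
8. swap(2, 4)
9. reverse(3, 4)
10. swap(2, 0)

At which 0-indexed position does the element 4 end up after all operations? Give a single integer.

Answer: 2

Derivation:
After 1 (swap(0, 1)): [0, 3, 2, 5, 1, 4]
After 2 (swap(2, 4)): [0, 3, 1, 5, 2, 4]
After 3 (reverse(4, 5)): [0, 3, 1, 5, 4, 2]
After 4 (rotate_left(0, 5, k=1)): [3, 1, 5, 4, 2, 0]
After 5 (rotate_left(1, 4, k=1)): [3, 5, 4, 2, 1, 0]
After 6 (swap(0, 2)): [4, 5, 3, 2, 1, 0]
After 7 (swap(1, 2)): [4, 3, 5, 2, 1, 0]
After 8 (swap(2, 4)): [4, 3, 1, 2, 5, 0]
After 9 (reverse(3, 4)): [4, 3, 1, 5, 2, 0]
After 10 (swap(2, 0)): [1, 3, 4, 5, 2, 0]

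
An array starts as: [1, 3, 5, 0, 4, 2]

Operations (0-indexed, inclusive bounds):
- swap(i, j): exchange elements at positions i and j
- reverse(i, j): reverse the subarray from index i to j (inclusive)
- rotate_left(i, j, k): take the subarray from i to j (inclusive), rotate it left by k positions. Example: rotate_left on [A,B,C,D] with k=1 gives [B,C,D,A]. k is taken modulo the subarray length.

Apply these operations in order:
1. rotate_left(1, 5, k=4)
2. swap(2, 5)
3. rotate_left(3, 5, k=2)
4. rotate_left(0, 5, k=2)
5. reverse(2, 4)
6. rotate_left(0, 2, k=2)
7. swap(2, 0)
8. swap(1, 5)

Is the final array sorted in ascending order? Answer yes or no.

After 1 (rotate_left(1, 5, k=4)): [1, 2, 3, 5, 0, 4]
After 2 (swap(2, 5)): [1, 2, 4, 5, 0, 3]
After 3 (rotate_left(3, 5, k=2)): [1, 2, 4, 3, 5, 0]
After 4 (rotate_left(0, 5, k=2)): [4, 3, 5, 0, 1, 2]
After 5 (reverse(2, 4)): [4, 3, 1, 0, 5, 2]
After 6 (rotate_left(0, 2, k=2)): [1, 4, 3, 0, 5, 2]
After 7 (swap(2, 0)): [3, 4, 1, 0, 5, 2]
After 8 (swap(1, 5)): [3, 2, 1, 0, 5, 4]

Answer: no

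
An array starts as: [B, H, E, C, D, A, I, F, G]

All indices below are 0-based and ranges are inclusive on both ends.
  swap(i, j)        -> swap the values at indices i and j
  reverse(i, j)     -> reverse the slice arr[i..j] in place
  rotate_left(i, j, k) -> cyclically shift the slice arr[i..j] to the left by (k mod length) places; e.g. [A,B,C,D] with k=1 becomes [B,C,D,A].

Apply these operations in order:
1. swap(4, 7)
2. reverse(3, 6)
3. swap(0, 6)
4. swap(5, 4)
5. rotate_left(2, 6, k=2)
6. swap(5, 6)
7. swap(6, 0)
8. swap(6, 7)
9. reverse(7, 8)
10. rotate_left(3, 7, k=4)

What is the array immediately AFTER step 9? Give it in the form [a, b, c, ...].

After 1 (swap(4, 7)): [B, H, E, C, F, A, I, D, G]
After 2 (reverse(3, 6)): [B, H, E, I, A, F, C, D, G]
After 3 (swap(0, 6)): [C, H, E, I, A, F, B, D, G]
After 4 (swap(5, 4)): [C, H, E, I, F, A, B, D, G]
After 5 (rotate_left(2, 6, k=2)): [C, H, F, A, B, E, I, D, G]
After 6 (swap(5, 6)): [C, H, F, A, B, I, E, D, G]
After 7 (swap(6, 0)): [E, H, F, A, B, I, C, D, G]
After 8 (swap(6, 7)): [E, H, F, A, B, I, D, C, G]
After 9 (reverse(7, 8)): [E, H, F, A, B, I, D, G, C]

Answer: [E, H, F, A, B, I, D, G, C]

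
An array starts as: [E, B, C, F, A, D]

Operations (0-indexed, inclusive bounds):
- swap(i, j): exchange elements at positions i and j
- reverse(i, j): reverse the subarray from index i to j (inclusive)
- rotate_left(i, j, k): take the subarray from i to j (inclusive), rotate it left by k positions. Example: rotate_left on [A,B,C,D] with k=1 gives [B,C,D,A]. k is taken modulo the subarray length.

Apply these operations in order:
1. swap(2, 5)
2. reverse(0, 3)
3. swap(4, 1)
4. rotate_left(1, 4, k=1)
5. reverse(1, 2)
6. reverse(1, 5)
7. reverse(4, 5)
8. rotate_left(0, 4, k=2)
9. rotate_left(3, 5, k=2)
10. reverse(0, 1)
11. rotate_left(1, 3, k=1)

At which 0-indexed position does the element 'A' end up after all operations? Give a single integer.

After 1 (swap(2, 5)): [E, B, D, F, A, C]
After 2 (reverse(0, 3)): [F, D, B, E, A, C]
After 3 (swap(4, 1)): [F, A, B, E, D, C]
After 4 (rotate_left(1, 4, k=1)): [F, B, E, D, A, C]
After 5 (reverse(1, 2)): [F, E, B, D, A, C]
After 6 (reverse(1, 5)): [F, C, A, D, B, E]
After 7 (reverse(4, 5)): [F, C, A, D, E, B]
After 8 (rotate_left(0, 4, k=2)): [A, D, E, F, C, B]
After 9 (rotate_left(3, 5, k=2)): [A, D, E, B, F, C]
After 10 (reverse(0, 1)): [D, A, E, B, F, C]
After 11 (rotate_left(1, 3, k=1)): [D, E, B, A, F, C]

Answer: 3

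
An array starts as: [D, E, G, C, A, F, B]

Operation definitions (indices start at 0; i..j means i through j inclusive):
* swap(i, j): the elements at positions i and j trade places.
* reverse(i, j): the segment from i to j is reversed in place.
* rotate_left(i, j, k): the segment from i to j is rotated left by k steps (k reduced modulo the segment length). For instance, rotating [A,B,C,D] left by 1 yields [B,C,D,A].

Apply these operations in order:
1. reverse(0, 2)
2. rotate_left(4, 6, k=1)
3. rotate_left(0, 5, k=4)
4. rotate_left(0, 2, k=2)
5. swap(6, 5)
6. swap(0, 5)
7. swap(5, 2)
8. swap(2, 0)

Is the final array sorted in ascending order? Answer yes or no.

Answer: no

Derivation:
After 1 (reverse(0, 2)): [G, E, D, C, A, F, B]
After 2 (rotate_left(4, 6, k=1)): [G, E, D, C, F, B, A]
After 3 (rotate_left(0, 5, k=4)): [F, B, G, E, D, C, A]
After 4 (rotate_left(0, 2, k=2)): [G, F, B, E, D, C, A]
After 5 (swap(6, 5)): [G, F, B, E, D, A, C]
After 6 (swap(0, 5)): [A, F, B, E, D, G, C]
After 7 (swap(5, 2)): [A, F, G, E, D, B, C]
After 8 (swap(2, 0)): [G, F, A, E, D, B, C]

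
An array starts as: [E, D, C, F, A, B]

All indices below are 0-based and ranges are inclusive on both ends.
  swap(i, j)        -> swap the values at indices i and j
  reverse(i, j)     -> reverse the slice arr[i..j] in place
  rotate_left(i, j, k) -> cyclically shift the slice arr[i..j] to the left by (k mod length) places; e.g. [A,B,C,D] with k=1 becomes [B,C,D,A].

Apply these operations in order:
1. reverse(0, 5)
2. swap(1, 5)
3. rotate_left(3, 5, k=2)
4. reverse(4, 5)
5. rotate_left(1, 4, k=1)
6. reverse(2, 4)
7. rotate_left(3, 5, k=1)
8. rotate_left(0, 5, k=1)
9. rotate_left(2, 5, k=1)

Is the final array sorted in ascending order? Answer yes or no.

After 1 (reverse(0, 5)): [B, A, F, C, D, E]
After 2 (swap(1, 5)): [B, E, F, C, D, A]
After 3 (rotate_left(3, 5, k=2)): [B, E, F, A, C, D]
After 4 (reverse(4, 5)): [B, E, F, A, D, C]
After 5 (rotate_left(1, 4, k=1)): [B, F, A, D, E, C]
After 6 (reverse(2, 4)): [B, F, E, D, A, C]
After 7 (rotate_left(3, 5, k=1)): [B, F, E, A, C, D]
After 8 (rotate_left(0, 5, k=1)): [F, E, A, C, D, B]
After 9 (rotate_left(2, 5, k=1)): [F, E, C, D, B, A]

Answer: no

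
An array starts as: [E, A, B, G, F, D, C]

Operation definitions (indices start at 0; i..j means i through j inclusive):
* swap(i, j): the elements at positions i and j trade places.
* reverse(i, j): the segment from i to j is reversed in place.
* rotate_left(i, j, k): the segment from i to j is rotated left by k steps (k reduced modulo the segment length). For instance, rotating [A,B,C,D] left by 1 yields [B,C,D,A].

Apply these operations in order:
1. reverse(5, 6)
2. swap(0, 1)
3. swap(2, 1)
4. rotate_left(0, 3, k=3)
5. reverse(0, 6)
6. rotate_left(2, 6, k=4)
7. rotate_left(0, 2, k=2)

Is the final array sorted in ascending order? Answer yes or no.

After 1 (reverse(5, 6)): [E, A, B, G, F, C, D]
After 2 (swap(0, 1)): [A, E, B, G, F, C, D]
After 3 (swap(2, 1)): [A, B, E, G, F, C, D]
After 4 (rotate_left(0, 3, k=3)): [G, A, B, E, F, C, D]
After 5 (reverse(0, 6)): [D, C, F, E, B, A, G]
After 6 (rotate_left(2, 6, k=4)): [D, C, G, F, E, B, A]
After 7 (rotate_left(0, 2, k=2)): [G, D, C, F, E, B, A]

Answer: no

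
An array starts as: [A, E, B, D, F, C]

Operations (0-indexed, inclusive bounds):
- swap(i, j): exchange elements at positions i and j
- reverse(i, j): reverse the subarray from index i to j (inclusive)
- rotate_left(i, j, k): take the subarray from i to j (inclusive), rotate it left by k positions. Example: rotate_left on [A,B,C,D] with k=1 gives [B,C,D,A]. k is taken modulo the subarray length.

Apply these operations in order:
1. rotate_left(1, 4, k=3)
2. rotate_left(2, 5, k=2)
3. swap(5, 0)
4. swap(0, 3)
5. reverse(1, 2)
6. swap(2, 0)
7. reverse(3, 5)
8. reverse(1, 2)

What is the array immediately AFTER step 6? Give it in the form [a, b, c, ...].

After 1 (rotate_left(1, 4, k=3)): [A, F, E, B, D, C]
After 2 (rotate_left(2, 5, k=2)): [A, F, D, C, E, B]
After 3 (swap(5, 0)): [B, F, D, C, E, A]
After 4 (swap(0, 3)): [C, F, D, B, E, A]
After 5 (reverse(1, 2)): [C, D, F, B, E, A]
After 6 (swap(2, 0)): [F, D, C, B, E, A]

Answer: [F, D, C, B, E, A]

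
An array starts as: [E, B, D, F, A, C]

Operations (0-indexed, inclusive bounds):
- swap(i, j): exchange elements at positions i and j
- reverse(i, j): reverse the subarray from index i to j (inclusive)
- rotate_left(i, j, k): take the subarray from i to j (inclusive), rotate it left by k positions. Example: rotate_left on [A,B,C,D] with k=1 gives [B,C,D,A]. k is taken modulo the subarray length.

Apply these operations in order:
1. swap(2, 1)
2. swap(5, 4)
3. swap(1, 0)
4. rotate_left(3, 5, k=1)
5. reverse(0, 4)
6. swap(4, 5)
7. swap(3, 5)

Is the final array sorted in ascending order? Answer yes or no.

After 1 (swap(2, 1)): [E, D, B, F, A, C]
After 2 (swap(5, 4)): [E, D, B, F, C, A]
After 3 (swap(1, 0)): [D, E, B, F, C, A]
After 4 (rotate_left(3, 5, k=1)): [D, E, B, C, A, F]
After 5 (reverse(0, 4)): [A, C, B, E, D, F]
After 6 (swap(4, 5)): [A, C, B, E, F, D]
After 7 (swap(3, 5)): [A, C, B, D, F, E]

Answer: no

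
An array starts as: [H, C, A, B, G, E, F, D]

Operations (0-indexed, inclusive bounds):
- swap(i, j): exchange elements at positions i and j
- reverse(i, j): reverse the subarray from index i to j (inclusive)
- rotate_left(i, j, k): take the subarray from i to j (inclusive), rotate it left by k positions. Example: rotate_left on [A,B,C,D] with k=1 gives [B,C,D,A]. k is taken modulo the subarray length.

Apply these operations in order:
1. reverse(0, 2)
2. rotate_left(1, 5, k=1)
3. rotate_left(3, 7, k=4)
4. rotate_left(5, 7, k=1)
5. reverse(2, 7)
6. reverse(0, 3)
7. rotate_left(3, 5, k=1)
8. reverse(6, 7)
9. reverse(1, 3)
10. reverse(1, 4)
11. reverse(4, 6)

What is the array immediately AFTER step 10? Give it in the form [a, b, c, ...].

Answer: [F, G, E, H, C, A, B, D]

Derivation:
After 1 (reverse(0, 2)): [A, C, H, B, G, E, F, D]
After 2 (rotate_left(1, 5, k=1)): [A, H, B, G, E, C, F, D]
After 3 (rotate_left(3, 7, k=4)): [A, H, B, D, G, E, C, F]
After 4 (rotate_left(5, 7, k=1)): [A, H, B, D, G, C, F, E]
After 5 (reverse(2, 7)): [A, H, E, F, C, G, D, B]
After 6 (reverse(0, 3)): [F, E, H, A, C, G, D, B]
After 7 (rotate_left(3, 5, k=1)): [F, E, H, C, G, A, D, B]
After 8 (reverse(6, 7)): [F, E, H, C, G, A, B, D]
After 9 (reverse(1, 3)): [F, C, H, E, G, A, B, D]
After 10 (reverse(1, 4)): [F, G, E, H, C, A, B, D]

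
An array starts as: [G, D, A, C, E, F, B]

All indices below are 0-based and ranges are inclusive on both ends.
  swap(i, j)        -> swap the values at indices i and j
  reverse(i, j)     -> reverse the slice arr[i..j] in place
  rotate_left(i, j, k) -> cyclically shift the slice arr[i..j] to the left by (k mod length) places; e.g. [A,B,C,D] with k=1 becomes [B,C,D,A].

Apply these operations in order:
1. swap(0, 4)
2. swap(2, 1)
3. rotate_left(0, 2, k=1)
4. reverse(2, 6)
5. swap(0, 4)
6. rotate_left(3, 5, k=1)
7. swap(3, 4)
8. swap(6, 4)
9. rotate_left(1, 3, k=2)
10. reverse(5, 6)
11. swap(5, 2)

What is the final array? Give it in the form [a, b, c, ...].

After 1 (swap(0, 4)): [E, D, A, C, G, F, B]
After 2 (swap(2, 1)): [E, A, D, C, G, F, B]
After 3 (rotate_left(0, 2, k=1)): [A, D, E, C, G, F, B]
After 4 (reverse(2, 6)): [A, D, B, F, G, C, E]
After 5 (swap(0, 4)): [G, D, B, F, A, C, E]
After 6 (rotate_left(3, 5, k=1)): [G, D, B, A, C, F, E]
After 7 (swap(3, 4)): [G, D, B, C, A, F, E]
After 8 (swap(6, 4)): [G, D, B, C, E, F, A]
After 9 (rotate_left(1, 3, k=2)): [G, C, D, B, E, F, A]
After 10 (reverse(5, 6)): [G, C, D, B, E, A, F]
After 11 (swap(5, 2)): [G, C, A, B, E, D, F]

Answer: [G, C, A, B, E, D, F]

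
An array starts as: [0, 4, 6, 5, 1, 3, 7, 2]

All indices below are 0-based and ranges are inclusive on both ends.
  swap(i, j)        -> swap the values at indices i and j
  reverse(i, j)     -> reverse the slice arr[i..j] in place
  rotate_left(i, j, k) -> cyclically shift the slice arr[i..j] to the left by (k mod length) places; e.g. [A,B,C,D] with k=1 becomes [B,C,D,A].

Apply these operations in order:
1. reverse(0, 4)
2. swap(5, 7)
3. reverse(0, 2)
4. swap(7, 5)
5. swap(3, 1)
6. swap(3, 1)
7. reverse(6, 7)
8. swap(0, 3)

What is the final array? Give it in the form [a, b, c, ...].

After 1 (reverse(0, 4)): [1, 5, 6, 4, 0, 3, 7, 2]
After 2 (swap(5, 7)): [1, 5, 6, 4, 0, 2, 7, 3]
After 3 (reverse(0, 2)): [6, 5, 1, 4, 0, 2, 7, 3]
After 4 (swap(7, 5)): [6, 5, 1, 4, 0, 3, 7, 2]
After 5 (swap(3, 1)): [6, 4, 1, 5, 0, 3, 7, 2]
After 6 (swap(3, 1)): [6, 5, 1, 4, 0, 3, 7, 2]
After 7 (reverse(6, 7)): [6, 5, 1, 4, 0, 3, 2, 7]
After 8 (swap(0, 3)): [4, 5, 1, 6, 0, 3, 2, 7]

Answer: [4, 5, 1, 6, 0, 3, 2, 7]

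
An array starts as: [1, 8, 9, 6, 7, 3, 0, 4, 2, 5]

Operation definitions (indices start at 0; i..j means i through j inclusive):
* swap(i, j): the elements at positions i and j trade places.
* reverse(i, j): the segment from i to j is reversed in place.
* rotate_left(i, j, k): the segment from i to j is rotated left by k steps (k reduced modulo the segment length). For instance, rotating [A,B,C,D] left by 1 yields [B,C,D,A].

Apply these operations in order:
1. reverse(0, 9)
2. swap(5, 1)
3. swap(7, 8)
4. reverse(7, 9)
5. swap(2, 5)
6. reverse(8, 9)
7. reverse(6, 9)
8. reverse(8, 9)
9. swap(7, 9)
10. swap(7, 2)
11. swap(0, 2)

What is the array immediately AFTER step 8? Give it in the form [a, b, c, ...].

After 1 (reverse(0, 9)): [5, 2, 4, 0, 3, 7, 6, 9, 8, 1]
After 2 (swap(5, 1)): [5, 7, 4, 0, 3, 2, 6, 9, 8, 1]
After 3 (swap(7, 8)): [5, 7, 4, 0, 3, 2, 6, 8, 9, 1]
After 4 (reverse(7, 9)): [5, 7, 4, 0, 3, 2, 6, 1, 9, 8]
After 5 (swap(2, 5)): [5, 7, 2, 0, 3, 4, 6, 1, 9, 8]
After 6 (reverse(8, 9)): [5, 7, 2, 0, 3, 4, 6, 1, 8, 9]
After 7 (reverse(6, 9)): [5, 7, 2, 0, 3, 4, 9, 8, 1, 6]
After 8 (reverse(8, 9)): [5, 7, 2, 0, 3, 4, 9, 8, 6, 1]

Answer: [5, 7, 2, 0, 3, 4, 9, 8, 6, 1]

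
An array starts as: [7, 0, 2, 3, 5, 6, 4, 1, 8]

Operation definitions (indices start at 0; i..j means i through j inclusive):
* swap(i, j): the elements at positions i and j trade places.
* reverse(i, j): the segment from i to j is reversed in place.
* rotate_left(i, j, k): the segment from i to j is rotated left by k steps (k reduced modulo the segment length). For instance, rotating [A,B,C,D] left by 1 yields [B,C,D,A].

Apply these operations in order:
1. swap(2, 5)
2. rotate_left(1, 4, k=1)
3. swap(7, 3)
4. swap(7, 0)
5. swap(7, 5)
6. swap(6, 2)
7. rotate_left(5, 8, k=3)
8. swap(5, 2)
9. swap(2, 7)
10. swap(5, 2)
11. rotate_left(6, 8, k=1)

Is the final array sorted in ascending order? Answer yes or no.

Answer: no

Derivation:
After 1 (swap(2, 5)): [7, 0, 6, 3, 5, 2, 4, 1, 8]
After 2 (rotate_left(1, 4, k=1)): [7, 6, 3, 5, 0, 2, 4, 1, 8]
After 3 (swap(7, 3)): [7, 6, 3, 1, 0, 2, 4, 5, 8]
After 4 (swap(7, 0)): [5, 6, 3, 1, 0, 2, 4, 7, 8]
After 5 (swap(7, 5)): [5, 6, 3, 1, 0, 7, 4, 2, 8]
After 6 (swap(6, 2)): [5, 6, 4, 1, 0, 7, 3, 2, 8]
After 7 (rotate_left(5, 8, k=3)): [5, 6, 4, 1, 0, 8, 7, 3, 2]
After 8 (swap(5, 2)): [5, 6, 8, 1, 0, 4, 7, 3, 2]
After 9 (swap(2, 7)): [5, 6, 3, 1, 0, 4, 7, 8, 2]
After 10 (swap(5, 2)): [5, 6, 4, 1, 0, 3, 7, 8, 2]
After 11 (rotate_left(6, 8, k=1)): [5, 6, 4, 1, 0, 3, 8, 2, 7]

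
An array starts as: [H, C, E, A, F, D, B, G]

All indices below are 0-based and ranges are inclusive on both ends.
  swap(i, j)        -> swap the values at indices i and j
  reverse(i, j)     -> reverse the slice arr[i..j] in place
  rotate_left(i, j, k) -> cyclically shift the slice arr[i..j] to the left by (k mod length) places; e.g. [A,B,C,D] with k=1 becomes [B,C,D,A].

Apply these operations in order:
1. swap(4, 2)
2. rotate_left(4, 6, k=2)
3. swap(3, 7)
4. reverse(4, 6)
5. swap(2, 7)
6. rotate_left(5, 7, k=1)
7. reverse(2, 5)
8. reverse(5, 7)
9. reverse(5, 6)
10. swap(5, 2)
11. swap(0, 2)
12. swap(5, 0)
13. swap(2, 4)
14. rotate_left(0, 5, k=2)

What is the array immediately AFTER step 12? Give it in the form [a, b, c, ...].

Answer: [B, C, H, D, G, F, E, A]

Derivation:
After 1 (swap(4, 2)): [H, C, F, A, E, D, B, G]
After 2 (rotate_left(4, 6, k=2)): [H, C, F, A, B, E, D, G]
After 3 (swap(3, 7)): [H, C, F, G, B, E, D, A]
After 4 (reverse(4, 6)): [H, C, F, G, D, E, B, A]
After 5 (swap(2, 7)): [H, C, A, G, D, E, B, F]
After 6 (rotate_left(5, 7, k=1)): [H, C, A, G, D, B, F, E]
After 7 (reverse(2, 5)): [H, C, B, D, G, A, F, E]
After 8 (reverse(5, 7)): [H, C, B, D, G, E, F, A]
After 9 (reverse(5, 6)): [H, C, B, D, G, F, E, A]
After 10 (swap(5, 2)): [H, C, F, D, G, B, E, A]
After 11 (swap(0, 2)): [F, C, H, D, G, B, E, A]
After 12 (swap(5, 0)): [B, C, H, D, G, F, E, A]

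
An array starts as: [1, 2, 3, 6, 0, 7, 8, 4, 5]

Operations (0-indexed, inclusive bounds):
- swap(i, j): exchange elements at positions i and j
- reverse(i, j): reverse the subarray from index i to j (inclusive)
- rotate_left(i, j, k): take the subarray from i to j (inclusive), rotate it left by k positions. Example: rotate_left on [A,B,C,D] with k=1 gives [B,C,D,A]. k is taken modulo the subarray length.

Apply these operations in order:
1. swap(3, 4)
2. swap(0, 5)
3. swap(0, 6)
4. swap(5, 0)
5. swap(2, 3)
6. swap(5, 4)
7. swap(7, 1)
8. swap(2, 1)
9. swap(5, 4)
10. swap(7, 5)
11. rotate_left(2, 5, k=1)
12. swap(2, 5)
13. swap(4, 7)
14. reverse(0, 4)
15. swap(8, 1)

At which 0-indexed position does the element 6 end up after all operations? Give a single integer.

After 1 (swap(3, 4)): [1, 2, 3, 0, 6, 7, 8, 4, 5]
After 2 (swap(0, 5)): [7, 2, 3, 0, 6, 1, 8, 4, 5]
After 3 (swap(0, 6)): [8, 2, 3, 0, 6, 1, 7, 4, 5]
After 4 (swap(5, 0)): [1, 2, 3, 0, 6, 8, 7, 4, 5]
After 5 (swap(2, 3)): [1, 2, 0, 3, 6, 8, 7, 4, 5]
After 6 (swap(5, 4)): [1, 2, 0, 3, 8, 6, 7, 4, 5]
After 7 (swap(7, 1)): [1, 4, 0, 3, 8, 6, 7, 2, 5]
After 8 (swap(2, 1)): [1, 0, 4, 3, 8, 6, 7, 2, 5]
After 9 (swap(5, 4)): [1, 0, 4, 3, 6, 8, 7, 2, 5]
After 10 (swap(7, 5)): [1, 0, 4, 3, 6, 2, 7, 8, 5]
After 11 (rotate_left(2, 5, k=1)): [1, 0, 3, 6, 2, 4, 7, 8, 5]
After 12 (swap(2, 5)): [1, 0, 4, 6, 2, 3, 7, 8, 5]
After 13 (swap(4, 7)): [1, 0, 4, 6, 8, 3, 7, 2, 5]
After 14 (reverse(0, 4)): [8, 6, 4, 0, 1, 3, 7, 2, 5]
After 15 (swap(8, 1)): [8, 5, 4, 0, 1, 3, 7, 2, 6]

Answer: 8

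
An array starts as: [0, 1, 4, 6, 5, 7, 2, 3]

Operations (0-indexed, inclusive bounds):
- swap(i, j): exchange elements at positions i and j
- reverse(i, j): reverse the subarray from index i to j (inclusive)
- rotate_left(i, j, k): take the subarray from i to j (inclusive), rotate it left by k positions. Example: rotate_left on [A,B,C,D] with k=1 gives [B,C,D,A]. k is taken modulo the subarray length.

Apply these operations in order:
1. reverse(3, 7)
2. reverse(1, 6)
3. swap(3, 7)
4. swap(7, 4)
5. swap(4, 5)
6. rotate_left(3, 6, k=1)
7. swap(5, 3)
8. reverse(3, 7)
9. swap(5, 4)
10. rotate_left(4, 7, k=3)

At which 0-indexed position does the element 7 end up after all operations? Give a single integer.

Answer: 2

Derivation:
After 1 (reverse(3, 7)): [0, 1, 4, 3, 2, 7, 5, 6]
After 2 (reverse(1, 6)): [0, 5, 7, 2, 3, 4, 1, 6]
After 3 (swap(3, 7)): [0, 5, 7, 6, 3, 4, 1, 2]
After 4 (swap(7, 4)): [0, 5, 7, 6, 2, 4, 1, 3]
After 5 (swap(4, 5)): [0, 5, 7, 6, 4, 2, 1, 3]
After 6 (rotate_left(3, 6, k=1)): [0, 5, 7, 4, 2, 1, 6, 3]
After 7 (swap(5, 3)): [0, 5, 7, 1, 2, 4, 6, 3]
After 8 (reverse(3, 7)): [0, 5, 7, 3, 6, 4, 2, 1]
After 9 (swap(5, 4)): [0, 5, 7, 3, 4, 6, 2, 1]
After 10 (rotate_left(4, 7, k=3)): [0, 5, 7, 3, 1, 4, 6, 2]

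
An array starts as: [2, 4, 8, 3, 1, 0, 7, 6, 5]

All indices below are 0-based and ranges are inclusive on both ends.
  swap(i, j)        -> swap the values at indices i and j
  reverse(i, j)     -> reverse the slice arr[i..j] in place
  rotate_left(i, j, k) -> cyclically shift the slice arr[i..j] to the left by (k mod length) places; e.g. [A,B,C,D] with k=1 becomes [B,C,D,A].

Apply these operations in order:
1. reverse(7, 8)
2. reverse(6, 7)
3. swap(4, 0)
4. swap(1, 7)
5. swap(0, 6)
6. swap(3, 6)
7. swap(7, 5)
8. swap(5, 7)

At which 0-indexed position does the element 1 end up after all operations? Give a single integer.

Answer: 3

Derivation:
After 1 (reverse(7, 8)): [2, 4, 8, 3, 1, 0, 7, 5, 6]
After 2 (reverse(6, 7)): [2, 4, 8, 3, 1, 0, 5, 7, 6]
After 3 (swap(4, 0)): [1, 4, 8, 3, 2, 0, 5, 7, 6]
After 4 (swap(1, 7)): [1, 7, 8, 3, 2, 0, 5, 4, 6]
After 5 (swap(0, 6)): [5, 7, 8, 3, 2, 0, 1, 4, 6]
After 6 (swap(3, 6)): [5, 7, 8, 1, 2, 0, 3, 4, 6]
After 7 (swap(7, 5)): [5, 7, 8, 1, 2, 4, 3, 0, 6]
After 8 (swap(5, 7)): [5, 7, 8, 1, 2, 0, 3, 4, 6]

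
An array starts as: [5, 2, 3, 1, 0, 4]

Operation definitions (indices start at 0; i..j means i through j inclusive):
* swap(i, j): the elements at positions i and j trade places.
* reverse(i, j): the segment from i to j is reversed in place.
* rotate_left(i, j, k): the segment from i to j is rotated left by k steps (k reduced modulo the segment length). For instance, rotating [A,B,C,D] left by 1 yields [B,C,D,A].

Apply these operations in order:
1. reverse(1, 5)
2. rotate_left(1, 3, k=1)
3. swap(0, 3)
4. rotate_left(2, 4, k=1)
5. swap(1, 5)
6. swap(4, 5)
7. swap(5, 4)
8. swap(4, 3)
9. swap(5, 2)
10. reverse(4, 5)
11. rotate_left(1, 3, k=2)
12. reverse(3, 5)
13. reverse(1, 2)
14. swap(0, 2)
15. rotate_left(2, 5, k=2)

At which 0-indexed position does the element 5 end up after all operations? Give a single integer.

After 1 (reverse(1, 5)): [5, 4, 0, 1, 3, 2]
After 2 (rotate_left(1, 3, k=1)): [5, 0, 1, 4, 3, 2]
After 3 (swap(0, 3)): [4, 0, 1, 5, 3, 2]
After 4 (rotate_left(2, 4, k=1)): [4, 0, 5, 3, 1, 2]
After 5 (swap(1, 5)): [4, 2, 5, 3, 1, 0]
After 6 (swap(4, 5)): [4, 2, 5, 3, 0, 1]
After 7 (swap(5, 4)): [4, 2, 5, 3, 1, 0]
After 8 (swap(4, 3)): [4, 2, 5, 1, 3, 0]
After 9 (swap(5, 2)): [4, 2, 0, 1, 3, 5]
After 10 (reverse(4, 5)): [4, 2, 0, 1, 5, 3]
After 11 (rotate_left(1, 3, k=2)): [4, 1, 2, 0, 5, 3]
After 12 (reverse(3, 5)): [4, 1, 2, 3, 5, 0]
After 13 (reverse(1, 2)): [4, 2, 1, 3, 5, 0]
After 14 (swap(0, 2)): [1, 2, 4, 3, 5, 0]
After 15 (rotate_left(2, 5, k=2)): [1, 2, 5, 0, 4, 3]

Answer: 2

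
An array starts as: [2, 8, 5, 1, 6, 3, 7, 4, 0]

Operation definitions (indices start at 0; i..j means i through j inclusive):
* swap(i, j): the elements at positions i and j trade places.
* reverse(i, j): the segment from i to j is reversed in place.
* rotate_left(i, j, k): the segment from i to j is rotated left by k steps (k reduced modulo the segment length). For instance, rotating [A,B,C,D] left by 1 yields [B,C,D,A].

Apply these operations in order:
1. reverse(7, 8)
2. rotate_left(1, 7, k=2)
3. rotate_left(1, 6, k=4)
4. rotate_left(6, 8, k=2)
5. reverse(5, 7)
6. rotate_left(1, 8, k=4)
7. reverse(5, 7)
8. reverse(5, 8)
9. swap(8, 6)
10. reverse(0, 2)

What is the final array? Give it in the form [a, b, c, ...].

Answer: [4, 7, 2, 3, 5, 6, 1, 8, 0]

Derivation:
After 1 (reverse(7, 8)): [2, 8, 5, 1, 6, 3, 7, 0, 4]
After 2 (rotate_left(1, 7, k=2)): [2, 1, 6, 3, 7, 0, 8, 5, 4]
After 3 (rotate_left(1, 6, k=4)): [2, 0, 8, 1, 6, 3, 7, 5, 4]
After 4 (rotate_left(6, 8, k=2)): [2, 0, 8, 1, 6, 3, 4, 7, 5]
After 5 (reverse(5, 7)): [2, 0, 8, 1, 6, 7, 4, 3, 5]
After 6 (rotate_left(1, 8, k=4)): [2, 7, 4, 3, 5, 0, 8, 1, 6]
After 7 (reverse(5, 7)): [2, 7, 4, 3, 5, 1, 8, 0, 6]
After 8 (reverse(5, 8)): [2, 7, 4, 3, 5, 6, 0, 8, 1]
After 9 (swap(8, 6)): [2, 7, 4, 3, 5, 6, 1, 8, 0]
After 10 (reverse(0, 2)): [4, 7, 2, 3, 5, 6, 1, 8, 0]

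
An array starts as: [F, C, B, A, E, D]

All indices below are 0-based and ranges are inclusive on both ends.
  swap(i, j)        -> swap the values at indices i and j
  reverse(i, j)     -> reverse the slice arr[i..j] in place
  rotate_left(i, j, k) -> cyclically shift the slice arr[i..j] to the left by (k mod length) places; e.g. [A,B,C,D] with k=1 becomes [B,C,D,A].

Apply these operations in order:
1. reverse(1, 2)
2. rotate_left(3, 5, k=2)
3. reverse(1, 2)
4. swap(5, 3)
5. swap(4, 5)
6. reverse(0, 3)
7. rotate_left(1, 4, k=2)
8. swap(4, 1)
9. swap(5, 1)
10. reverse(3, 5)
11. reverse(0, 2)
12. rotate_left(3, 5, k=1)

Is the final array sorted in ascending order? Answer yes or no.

Answer: no

Derivation:
After 1 (reverse(1, 2)): [F, B, C, A, E, D]
After 2 (rotate_left(3, 5, k=2)): [F, B, C, D, A, E]
After 3 (reverse(1, 2)): [F, C, B, D, A, E]
After 4 (swap(5, 3)): [F, C, B, E, A, D]
After 5 (swap(4, 5)): [F, C, B, E, D, A]
After 6 (reverse(0, 3)): [E, B, C, F, D, A]
After 7 (rotate_left(1, 4, k=2)): [E, F, D, B, C, A]
After 8 (swap(4, 1)): [E, C, D, B, F, A]
After 9 (swap(5, 1)): [E, A, D, B, F, C]
After 10 (reverse(3, 5)): [E, A, D, C, F, B]
After 11 (reverse(0, 2)): [D, A, E, C, F, B]
After 12 (rotate_left(3, 5, k=1)): [D, A, E, F, B, C]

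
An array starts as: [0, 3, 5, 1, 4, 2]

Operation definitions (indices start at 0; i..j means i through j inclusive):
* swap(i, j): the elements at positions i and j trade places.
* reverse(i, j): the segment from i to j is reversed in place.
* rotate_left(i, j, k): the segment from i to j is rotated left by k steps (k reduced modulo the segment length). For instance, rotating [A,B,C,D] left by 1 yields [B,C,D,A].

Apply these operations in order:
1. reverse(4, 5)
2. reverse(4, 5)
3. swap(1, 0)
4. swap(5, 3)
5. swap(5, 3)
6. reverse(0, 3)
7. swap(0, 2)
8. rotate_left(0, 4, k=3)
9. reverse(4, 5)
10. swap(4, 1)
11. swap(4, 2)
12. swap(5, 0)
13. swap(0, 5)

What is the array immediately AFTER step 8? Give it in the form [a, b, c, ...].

Answer: [3, 4, 0, 5, 1, 2]

Derivation:
After 1 (reverse(4, 5)): [0, 3, 5, 1, 2, 4]
After 2 (reverse(4, 5)): [0, 3, 5, 1, 4, 2]
After 3 (swap(1, 0)): [3, 0, 5, 1, 4, 2]
After 4 (swap(5, 3)): [3, 0, 5, 2, 4, 1]
After 5 (swap(5, 3)): [3, 0, 5, 1, 4, 2]
After 6 (reverse(0, 3)): [1, 5, 0, 3, 4, 2]
After 7 (swap(0, 2)): [0, 5, 1, 3, 4, 2]
After 8 (rotate_left(0, 4, k=3)): [3, 4, 0, 5, 1, 2]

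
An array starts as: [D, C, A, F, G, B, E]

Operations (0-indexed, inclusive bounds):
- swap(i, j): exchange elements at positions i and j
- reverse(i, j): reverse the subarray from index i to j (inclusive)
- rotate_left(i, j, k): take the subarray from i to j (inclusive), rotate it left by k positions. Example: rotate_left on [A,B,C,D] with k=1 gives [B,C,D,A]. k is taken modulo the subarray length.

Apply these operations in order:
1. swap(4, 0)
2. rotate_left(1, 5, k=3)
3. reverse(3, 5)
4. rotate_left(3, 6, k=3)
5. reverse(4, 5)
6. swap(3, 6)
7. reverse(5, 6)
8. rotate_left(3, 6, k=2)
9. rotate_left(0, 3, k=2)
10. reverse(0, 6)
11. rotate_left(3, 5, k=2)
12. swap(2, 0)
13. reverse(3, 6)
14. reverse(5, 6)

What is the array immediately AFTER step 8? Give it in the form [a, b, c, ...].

After 1 (swap(4, 0)): [G, C, A, F, D, B, E]
After 2 (rotate_left(1, 5, k=3)): [G, D, B, C, A, F, E]
After 3 (reverse(3, 5)): [G, D, B, F, A, C, E]
After 4 (rotate_left(3, 6, k=3)): [G, D, B, E, F, A, C]
After 5 (reverse(4, 5)): [G, D, B, E, A, F, C]
After 6 (swap(3, 6)): [G, D, B, C, A, F, E]
After 7 (reverse(5, 6)): [G, D, B, C, A, E, F]
After 8 (rotate_left(3, 6, k=2)): [G, D, B, E, F, C, A]

Answer: [G, D, B, E, F, C, A]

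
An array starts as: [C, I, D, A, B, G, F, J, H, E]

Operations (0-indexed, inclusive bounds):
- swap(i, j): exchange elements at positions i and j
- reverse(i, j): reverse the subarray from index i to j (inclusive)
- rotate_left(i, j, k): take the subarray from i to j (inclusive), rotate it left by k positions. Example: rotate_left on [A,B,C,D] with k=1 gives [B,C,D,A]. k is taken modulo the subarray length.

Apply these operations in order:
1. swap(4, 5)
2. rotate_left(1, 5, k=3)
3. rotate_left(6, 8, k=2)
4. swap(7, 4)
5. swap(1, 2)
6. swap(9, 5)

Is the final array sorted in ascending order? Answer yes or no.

After 1 (swap(4, 5)): [C, I, D, A, G, B, F, J, H, E]
After 2 (rotate_left(1, 5, k=3)): [C, G, B, I, D, A, F, J, H, E]
After 3 (rotate_left(6, 8, k=2)): [C, G, B, I, D, A, H, F, J, E]
After 4 (swap(7, 4)): [C, G, B, I, F, A, H, D, J, E]
After 5 (swap(1, 2)): [C, B, G, I, F, A, H, D, J, E]
After 6 (swap(9, 5)): [C, B, G, I, F, E, H, D, J, A]

Answer: no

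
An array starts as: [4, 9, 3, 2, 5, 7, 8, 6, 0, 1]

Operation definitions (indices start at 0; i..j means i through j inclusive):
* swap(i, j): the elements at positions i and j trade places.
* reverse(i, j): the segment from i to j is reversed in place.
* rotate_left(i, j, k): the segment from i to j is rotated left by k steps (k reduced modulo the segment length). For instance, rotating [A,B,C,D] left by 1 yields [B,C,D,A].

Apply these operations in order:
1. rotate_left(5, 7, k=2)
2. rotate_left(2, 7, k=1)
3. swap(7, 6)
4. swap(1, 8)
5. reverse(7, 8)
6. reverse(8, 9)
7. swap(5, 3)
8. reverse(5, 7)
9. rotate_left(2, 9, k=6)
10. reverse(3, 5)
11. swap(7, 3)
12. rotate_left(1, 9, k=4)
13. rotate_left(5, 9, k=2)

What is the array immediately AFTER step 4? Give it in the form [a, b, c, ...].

After 1 (rotate_left(5, 7, k=2)): [4, 9, 3, 2, 5, 6, 7, 8, 0, 1]
After 2 (rotate_left(2, 7, k=1)): [4, 9, 2, 5, 6, 7, 8, 3, 0, 1]
After 3 (swap(7, 6)): [4, 9, 2, 5, 6, 7, 3, 8, 0, 1]
After 4 (swap(1, 8)): [4, 0, 2, 5, 6, 7, 3, 8, 9, 1]

Answer: [4, 0, 2, 5, 6, 7, 3, 8, 9, 1]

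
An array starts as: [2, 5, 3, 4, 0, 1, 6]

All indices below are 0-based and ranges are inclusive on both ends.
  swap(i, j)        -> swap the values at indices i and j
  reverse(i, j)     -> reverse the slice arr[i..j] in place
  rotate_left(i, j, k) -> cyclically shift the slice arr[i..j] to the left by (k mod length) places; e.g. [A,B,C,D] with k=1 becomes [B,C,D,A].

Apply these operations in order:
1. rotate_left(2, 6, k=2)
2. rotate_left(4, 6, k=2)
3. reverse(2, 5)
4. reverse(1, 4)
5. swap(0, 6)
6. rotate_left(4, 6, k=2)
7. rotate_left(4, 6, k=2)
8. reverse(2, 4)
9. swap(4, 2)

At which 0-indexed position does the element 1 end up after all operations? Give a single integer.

After 1 (rotate_left(2, 6, k=2)): [2, 5, 0, 1, 6, 3, 4]
After 2 (rotate_left(4, 6, k=2)): [2, 5, 0, 1, 4, 6, 3]
After 3 (reverse(2, 5)): [2, 5, 6, 4, 1, 0, 3]
After 4 (reverse(1, 4)): [2, 1, 4, 6, 5, 0, 3]
After 5 (swap(0, 6)): [3, 1, 4, 6, 5, 0, 2]
After 6 (rotate_left(4, 6, k=2)): [3, 1, 4, 6, 2, 5, 0]
After 7 (rotate_left(4, 6, k=2)): [3, 1, 4, 6, 0, 2, 5]
After 8 (reverse(2, 4)): [3, 1, 0, 6, 4, 2, 5]
After 9 (swap(4, 2)): [3, 1, 4, 6, 0, 2, 5]

Answer: 1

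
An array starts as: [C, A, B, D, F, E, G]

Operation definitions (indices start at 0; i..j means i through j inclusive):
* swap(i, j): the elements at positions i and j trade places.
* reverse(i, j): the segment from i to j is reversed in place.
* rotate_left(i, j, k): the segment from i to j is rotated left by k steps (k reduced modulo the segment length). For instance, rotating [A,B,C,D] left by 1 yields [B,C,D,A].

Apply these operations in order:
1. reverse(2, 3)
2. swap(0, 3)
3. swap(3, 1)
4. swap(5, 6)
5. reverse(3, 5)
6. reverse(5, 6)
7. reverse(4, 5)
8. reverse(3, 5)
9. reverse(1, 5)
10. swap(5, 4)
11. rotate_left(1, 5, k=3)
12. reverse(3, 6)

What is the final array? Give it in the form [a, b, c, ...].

Answer: [B, C, D, A, F, E, G]

Derivation:
After 1 (reverse(2, 3)): [C, A, D, B, F, E, G]
After 2 (swap(0, 3)): [B, A, D, C, F, E, G]
After 3 (swap(3, 1)): [B, C, D, A, F, E, G]
After 4 (swap(5, 6)): [B, C, D, A, F, G, E]
After 5 (reverse(3, 5)): [B, C, D, G, F, A, E]
After 6 (reverse(5, 6)): [B, C, D, G, F, E, A]
After 7 (reverse(4, 5)): [B, C, D, G, E, F, A]
After 8 (reverse(3, 5)): [B, C, D, F, E, G, A]
After 9 (reverse(1, 5)): [B, G, E, F, D, C, A]
After 10 (swap(5, 4)): [B, G, E, F, C, D, A]
After 11 (rotate_left(1, 5, k=3)): [B, C, D, G, E, F, A]
After 12 (reverse(3, 6)): [B, C, D, A, F, E, G]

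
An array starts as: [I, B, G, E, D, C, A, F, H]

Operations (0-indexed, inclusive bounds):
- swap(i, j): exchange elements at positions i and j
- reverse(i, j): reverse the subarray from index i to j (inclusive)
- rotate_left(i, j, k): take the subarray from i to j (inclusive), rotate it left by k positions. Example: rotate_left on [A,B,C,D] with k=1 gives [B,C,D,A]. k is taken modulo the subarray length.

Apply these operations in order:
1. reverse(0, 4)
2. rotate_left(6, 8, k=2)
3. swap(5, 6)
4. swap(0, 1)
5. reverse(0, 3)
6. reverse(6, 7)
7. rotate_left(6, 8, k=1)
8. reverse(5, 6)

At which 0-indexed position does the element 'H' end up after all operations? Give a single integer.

After 1 (reverse(0, 4)): [D, E, G, B, I, C, A, F, H]
After 2 (rotate_left(6, 8, k=2)): [D, E, G, B, I, C, H, A, F]
After 3 (swap(5, 6)): [D, E, G, B, I, H, C, A, F]
After 4 (swap(0, 1)): [E, D, G, B, I, H, C, A, F]
After 5 (reverse(0, 3)): [B, G, D, E, I, H, C, A, F]
After 6 (reverse(6, 7)): [B, G, D, E, I, H, A, C, F]
After 7 (rotate_left(6, 8, k=1)): [B, G, D, E, I, H, C, F, A]
After 8 (reverse(5, 6)): [B, G, D, E, I, C, H, F, A]

Answer: 6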